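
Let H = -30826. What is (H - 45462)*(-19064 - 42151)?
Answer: 4669969920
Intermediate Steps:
(H - 45462)*(-19064 - 42151) = (-30826 - 45462)*(-19064 - 42151) = -76288*(-61215) = 4669969920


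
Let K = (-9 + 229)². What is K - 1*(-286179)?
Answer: 334579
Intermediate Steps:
K = 48400 (K = 220² = 48400)
K - 1*(-286179) = 48400 - 1*(-286179) = 48400 + 286179 = 334579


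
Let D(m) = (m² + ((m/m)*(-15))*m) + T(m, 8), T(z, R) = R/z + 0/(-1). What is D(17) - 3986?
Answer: -67176/17 ≈ -3951.5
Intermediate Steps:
T(z, R) = R/z (T(z, R) = R/z + 0*(-1) = R/z + 0 = R/z)
D(m) = m² - 15*m + 8/m (D(m) = (m² + ((m/m)*(-15))*m) + 8/m = (m² + (1*(-15))*m) + 8/m = (m² - 15*m) + 8/m = m² - 15*m + 8/m)
D(17) - 3986 = (8 + 17²*(-15 + 17))/17 - 3986 = (8 + 289*2)/17 - 3986 = (8 + 578)/17 - 3986 = (1/17)*586 - 3986 = 586/17 - 3986 = -67176/17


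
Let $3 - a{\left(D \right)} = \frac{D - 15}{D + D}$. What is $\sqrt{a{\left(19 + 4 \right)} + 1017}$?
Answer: $\frac{4 \sqrt{33718}}{23} \approx 31.935$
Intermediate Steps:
$a{\left(D \right)} = 3 - \frac{-15 + D}{2 D}$ ($a{\left(D \right)} = 3 - \frac{D - 15}{D + D} = 3 - \frac{-15 + D}{2 D}$)
$\sqrt{a{\left(19 + 4 \right)} + 1017} = \sqrt{\frac{5 \left(3 + \left(19 + 4\right)\right)}{2 \left(19 + 4\right)} + 1017} = \sqrt{\frac{5 \left(3 + 23\right)}{2 \cdot 23} + 1017} = \sqrt{\frac{5}{2} \cdot \frac{1}{23} \cdot 26 + 1017} = \sqrt{\frac{65}{23} + 1017} = \sqrt{\frac{23456}{23}} = \frac{4 \sqrt{33718}}{23}$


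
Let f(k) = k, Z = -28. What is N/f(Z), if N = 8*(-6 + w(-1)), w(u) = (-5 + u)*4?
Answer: 60/7 ≈ 8.5714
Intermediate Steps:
w(u) = -20 + 4*u
N = -240 (N = 8*(-6 + (-20 + 4*(-1))) = 8*(-6 + (-20 - 4)) = 8*(-6 - 24) = 8*(-30) = -240)
N/f(Z) = -240/(-28) = -240*(-1/28) = 60/7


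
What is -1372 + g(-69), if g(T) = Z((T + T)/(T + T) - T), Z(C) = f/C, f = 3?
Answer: -96037/70 ≈ -1372.0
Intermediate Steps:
Z(C) = 3/C
g(T) = 3/(1 - T) (g(T) = 3/((T + T)/(T + T) - T) = 3/((2*T)/((2*T)) - T) = 3/((2*T)*(1/(2*T)) - T) = 3/(1 - T))
-1372 + g(-69) = -1372 - 3/(-1 - 69) = -1372 - 3/(-70) = -1372 - 3*(-1/70) = -1372 + 3/70 = -96037/70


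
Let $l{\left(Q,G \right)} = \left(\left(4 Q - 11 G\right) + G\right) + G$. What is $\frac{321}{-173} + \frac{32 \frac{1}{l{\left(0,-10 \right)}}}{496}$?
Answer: $- \frac{447622}{241335} \approx -1.8548$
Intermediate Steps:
$l{\left(Q,G \right)} = - 9 G + 4 Q$ ($l{\left(Q,G \right)} = \left(\left(- 11 G + 4 Q\right) + G\right) + G = \left(- 10 G + 4 Q\right) + G = - 9 G + 4 Q$)
$\frac{321}{-173} + \frac{32 \frac{1}{l{\left(0,-10 \right)}}}{496} = \frac{321}{-173} + \frac{32 \frac{1}{\left(-9\right) \left(-10\right) + 4 \cdot 0}}{496} = 321 \left(- \frac{1}{173}\right) + \frac{32}{90 + 0} \cdot \frac{1}{496} = - \frac{321}{173} + \frac{32}{90} \cdot \frac{1}{496} = - \frac{321}{173} + 32 \cdot \frac{1}{90} \cdot \frac{1}{496} = - \frac{321}{173} + \frac{16}{45} \cdot \frac{1}{496} = - \frac{321}{173} + \frac{1}{1395} = - \frac{447622}{241335}$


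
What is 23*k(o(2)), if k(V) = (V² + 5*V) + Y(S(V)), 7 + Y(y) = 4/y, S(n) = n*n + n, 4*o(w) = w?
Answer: 299/12 ≈ 24.917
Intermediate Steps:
o(w) = w/4
S(n) = n + n² (S(n) = n² + n = n + n²)
Y(y) = -7 + 4/y
k(V) = -7 + V² + 5*V + 4/(V*(1 + V)) (k(V) = (V² + 5*V) + (-7 + 4/((V*(1 + V)))) = (V² + 5*V) + (-7 + 4*(1/(V*(1 + V)))) = (V² + 5*V) + (-7 + 4/(V*(1 + V))) = -7 + V² + 5*V + 4/(V*(1 + V)))
23*k(o(2)) = 23*((4 + ((¼)*2)*(1 + (¼)*2)*(-7 + ((¼)*2)² + 5*((¼)*2)))/((((¼)*2))*(1 + (¼)*2))) = 23*((4 + (1 + ½)*(-7 + (½)² + 5*(½))/2)/((½)*(1 + ½))) = 23*(2*(4 + (½)*(3/2)*(-7 + ¼ + 5/2))/(3/2)) = 23*(2*(⅔)*(4 + (½)*(3/2)*(-17/4))) = 23*(2*(⅔)*(4 - 51/16)) = 23*(2*(⅔)*(13/16)) = 23*(13/12) = 299/12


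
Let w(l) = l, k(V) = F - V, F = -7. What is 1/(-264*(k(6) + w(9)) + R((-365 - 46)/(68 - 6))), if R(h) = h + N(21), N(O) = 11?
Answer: 62/65743 ≈ 0.00094307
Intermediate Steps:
k(V) = -7 - V
R(h) = 11 + h (R(h) = h + 11 = 11 + h)
1/(-264*(k(6) + w(9)) + R((-365 - 46)/(68 - 6))) = 1/(-264*((-7 - 1*6) + 9) + (11 + (-365 - 46)/(68 - 6))) = 1/(-264*((-7 - 6) + 9) + (11 - 411/62)) = 1/(-264*(-13 + 9) + (11 - 411*1/62)) = 1/(-264*(-4) + (11 - 411/62)) = 1/(1056 + 271/62) = 1/(65743/62) = 62/65743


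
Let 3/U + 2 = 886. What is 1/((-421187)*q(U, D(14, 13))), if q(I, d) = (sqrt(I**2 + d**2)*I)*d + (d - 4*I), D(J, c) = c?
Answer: -3609679360/19705402753938257 + 13872*sqrt(132066073)/19705402753938257 ≈ -1.7509e-7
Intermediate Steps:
U = 3/884 (U = 3/(-2 + 886) = 3/884 ≈ 0.0033937)
q(I, d) = d - 4*I + I*d*sqrt(I**2 + d**2) (q(I, d) = (I*sqrt(I**2 + d**2))*d + (d - 4*I) = I*d*sqrt(I**2 + d**2) + (d - 4*I) = d - 4*I + I*d*sqrt(I**2 + d**2))
1/((-421187)*q(U, D(14, 13))) = 1/((-421187)*(13 - 4*3/884 + (3/884)*13*sqrt((3/884)**2 + 13**2))) = -1/(421187*(13 - 3/221 + (3/884)*13*sqrt(9/781456 + 169))) = -1/(421187*(13 - 3/221 + (3/884)*13*sqrt(132066073/781456))) = -1/(421187*(13 - 3/221 + (3/884)*13*(sqrt(132066073)/884))) = -1/(421187*(13 - 3/221 + 3*sqrt(132066073)/60112)) = -1/(421187*(2870/221 + 3*sqrt(132066073)/60112))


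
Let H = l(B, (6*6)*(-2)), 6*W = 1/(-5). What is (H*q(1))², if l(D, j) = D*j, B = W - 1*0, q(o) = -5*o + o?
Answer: 2304/25 ≈ 92.160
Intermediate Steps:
q(o) = -4*o
W = -1/30 (W = (⅙)/(-5) = (⅙)*(-⅕) = -1/30 ≈ -0.033333)
B = -1/30 (B = -1/30 - 1*0 = -1/30 + 0 = -1/30 ≈ -0.033333)
H = 12/5 (H = -6*6*(-2)/30 = -6*(-2)/5 = -1/30*(-72) = 12/5 ≈ 2.4000)
(H*q(1))² = (12*(-4*1)/5)² = ((12/5)*(-4))² = (-48/5)² = 2304/25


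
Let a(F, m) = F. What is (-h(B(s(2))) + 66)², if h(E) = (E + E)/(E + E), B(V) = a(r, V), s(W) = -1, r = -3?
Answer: 4225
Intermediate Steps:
B(V) = -3
h(E) = 1 (h(E) = (2*E)/((2*E)) = (2*E)*(1/(2*E)) = 1)
(-h(B(s(2))) + 66)² = (-1*1 + 66)² = (-1 + 66)² = 65² = 4225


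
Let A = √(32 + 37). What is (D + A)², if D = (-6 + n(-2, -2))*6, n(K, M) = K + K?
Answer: (60 - √69)² ≈ 2672.2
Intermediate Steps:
n(K, M) = 2*K
D = -60 (D = (-6 + 2*(-2))*6 = (-6 - 4)*6 = -10*6 = -60)
A = √69 ≈ 8.3066
(D + A)² = (-60 + √69)²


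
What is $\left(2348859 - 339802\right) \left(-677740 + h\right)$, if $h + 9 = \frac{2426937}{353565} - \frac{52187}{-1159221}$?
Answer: $- \frac{62008284166733444657969}{45539996985} \approx -1.3616 \cdot 10^{12}$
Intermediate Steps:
$h = - \frac{95214658117}{45539996985}$ ($h = -9 + \left(\frac{2426937}{353565} - \frac{52187}{-1159221}\right) = -9 + \left(2426937 \cdot \frac{1}{353565} - - \frac{52187}{1159221}\right) = -9 + \left(\frac{808979}{117855} + \frac{52187}{1159221}\right) = -9 + \frac{314645314748}{45539996985} = - \frac{95214658117}{45539996985} \approx -2.0908$)
$\left(2348859 - 339802\right) \left(-677740 + h\right) = \left(2348859 - 339802\right) \left(-677740 - \frac{95214658117}{45539996985}\right) = 2009057 \left(- \frac{30864372771272017}{45539996985}\right) = - \frac{62008284166733444657969}{45539996985}$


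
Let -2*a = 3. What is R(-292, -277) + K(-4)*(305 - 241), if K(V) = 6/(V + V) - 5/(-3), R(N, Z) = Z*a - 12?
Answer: 2773/6 ≈ 462.17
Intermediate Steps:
a = -3/2 (a = -½*3 = -3/2 ≈ -1.5000)
R(N, Z) = -12 - 3*Z/2 (R(N, Z) = Z*(-3/2) - 12 = -3*Z/2 - 12 = -12 - 3*Z/2)
K(V) = 5/3 + 3/V (K(V) = 6/((2*V)) - 5*(-⅓) = 6*(1/(2*V)) + 5/3 = 3/V + 5/3 = 5/3 + 3/V)
R(-292, -277) + K(-4)*(305 - 241) = (-12 - 3/2*(-277)) + (5/3 + 3/(-4))*(305 - 241) = (-12 + 831/2) + (5/3 + 3*(-¼))*64 = 807/2 + (5/3 - ¾)*64 = 807/2 + (11/12)*64 = 807/2 + 176/3 = 2773/6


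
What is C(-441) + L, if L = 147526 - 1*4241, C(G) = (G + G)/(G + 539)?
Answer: 143276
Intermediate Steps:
C(G) = 2*G/(539 + G) (C(G) = (2*G)/(539 + G) = 2*G/(539 + G))
L = 143285 (L = 147526 - 4241 = 143285)
C(-441) + L = 2*(-441)/(539 - 441) + 143285 = 2*(-441)/98 + 143285 = 2*(-441)*(1/98) + 143285 = -9 + 143285 = 143276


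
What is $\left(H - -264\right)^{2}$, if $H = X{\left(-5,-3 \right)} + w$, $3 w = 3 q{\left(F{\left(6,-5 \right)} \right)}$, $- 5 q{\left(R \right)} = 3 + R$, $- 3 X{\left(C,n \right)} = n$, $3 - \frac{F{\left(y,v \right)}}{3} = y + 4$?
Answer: $\frac{1803649}{25} \approx 72146.0$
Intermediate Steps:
$F{\left(y,v \right)} = -3 - 3 y$ ($F{\left(y,v \right)} = 9 - 3 \left(y + 4\right) = 9 - 3 \left(4 + y\right) = 9 - \left(12 + 3 y\right) = -3 - 3 y$)
$X{\left(C,n \right)} = - \frac{n}{3}$
$q{\left(R \right)} = - \frac{3}{5} - \frac{R}{5}$ ($q{\left(R \right)} = - \frac{3 + R}{5} = - \frac{3}{5} - \frac{R}{5}$)
$w = \frac{18}{5}$ ($w = \frac{3 \left(- \frac{3}{5} - \frac{-3 - 18}{5}\right)}{3} = \frac{3 \left(- \frac{3}{5} - - \frac{21}{5}\right)}{3} = \frac{3 \left(- \frac{3}{5} + \frac{21}{5}\right)}{3} = \frac{3 \cdot \frac{18}{5}}{3} = \frac{1}{3} \cdot \frac{54}{5} = \frac{18}{5} \approx 3.6$)
$H = \frac{23}{5}$ ($H = \left(- \frac{1}{3}\right) \left(-3\right) + \frac{18}{5} = 1 + \frac{18}{5} = \frac{23}{5} \approx 4.6$)
$\left(H - -264\right)^{2} = \left(\frac{23}{5} - -264\right)^{2} = \left(\frac{23}{5} + 264\right)^{2} = \left(\frac{1343}{5}\right)^{2} = \frac{1803649}{25}$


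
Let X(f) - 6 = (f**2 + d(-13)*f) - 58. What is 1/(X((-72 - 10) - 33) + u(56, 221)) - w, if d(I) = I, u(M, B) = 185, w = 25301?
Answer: -375795752/14853 ≈ -25301.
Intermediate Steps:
X(f) = -52 + f**2 - 13*f (X(f) = 6 + ((f**2 - 13*f) - 58) = 6 + (-58 + f**2 - 13*f) = -52 + f**2 - 13*f)
1/(X((-72 - 10) - 33) + u(56, 221)) - w = 1/((-52 + ((-72 - 10) - 33)**2 - 13*((-72 - 10) - 33)) + 185) - 1*25301 = 1/((-52 + (-82 - 33)**2 - 13*(-82 - 33)) + 185) - 25301 = 1/((-52 + (-115)**2 - 13*(-115)) + 185) - 25301 = 1/((-52 + 13225 + 1495) + 185) - 25301 = 1/(14668 + 185) - 25301 = 1/14853 - 25301 = -375795752/14853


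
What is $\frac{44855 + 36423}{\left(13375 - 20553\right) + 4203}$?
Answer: $- \frac{81278}{2975} \approx -27.32$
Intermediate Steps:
$\frac{44855 + 36423}{\left(13375 - 20553\right) + 4203} = \frac{81278}{-7178 + 4203} = \frac{81278}{-2975} = 81278 \left(- \frac{1}{2975}\right) = - \frac{81278}{2975}$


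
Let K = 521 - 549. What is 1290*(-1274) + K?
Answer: -1643488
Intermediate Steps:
K = -28
1290*(-1274) + K = 1290*(-1274) - 28 = -1643460 - 28 = -1643488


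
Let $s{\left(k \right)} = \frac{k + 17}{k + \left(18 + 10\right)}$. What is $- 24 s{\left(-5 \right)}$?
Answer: $- \frac{288}{23} \approx -12.522$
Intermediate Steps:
$s{\left(k \right)} = \frac{17 + k}{28 + k}$ ($s{\left(k \right)} = \frac{17 + k}{k + 28} = \frac{17 + k}{28 + k}$)
$- 24 s{\left(-5 \right)} = - 24 \frac{17 - 5}{28 - 5} = - 24 \cdot \frac{1}{23} \cdot 12 = \left(-24\right) \frac{12}{23} = - \frac{288}{23}$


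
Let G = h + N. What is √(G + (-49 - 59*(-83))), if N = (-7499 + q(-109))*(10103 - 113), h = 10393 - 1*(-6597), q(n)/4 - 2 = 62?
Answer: 2*I*√18083933 ≈ 8505.0*I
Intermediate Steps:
q(n) = 256 (q(n) = 8 + 4*62 = 8 + 248 = 256)
h = 16990 (h = 10393 + 6597 = 16990)
N = -72357570 (N = (-7499 + 256)*(10103 - 113) = -7243*9990 = -72357570)
G = -72340580 (G = 16990 - 72357570 = -72340580)
√(G + (-49 - 59*(-83))) = √(-72340580 + (-49 - 59*(-83))) = √(-72340580 + (-49 + 4897)) = √(-72340580 + 4848) = √(-72335732) = 2*I*√18083933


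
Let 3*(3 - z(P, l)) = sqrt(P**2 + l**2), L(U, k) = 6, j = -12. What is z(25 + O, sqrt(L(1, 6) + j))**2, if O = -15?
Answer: (9 - sqrt(94))**2/9 ≈ 0.053725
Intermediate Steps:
z(P, l) = 3 - sqrt(P**2 + l**2)/3
z(25 + O, sqrt(L(1, 6) + j))**2 = (3 - sqrt((25 - 15)**2 + (sqrt(6 - 12))**2)/3)**2 = (3 - sqrt(10**2 + (sqrt(-6))**2)/3)**2 = (3 - sqrt(100 + (I*sqrt(6))**2)/3)**2 = (3 - sqrt(100 - 6)/3)**2 = (3 - sqrt(94)/3)**2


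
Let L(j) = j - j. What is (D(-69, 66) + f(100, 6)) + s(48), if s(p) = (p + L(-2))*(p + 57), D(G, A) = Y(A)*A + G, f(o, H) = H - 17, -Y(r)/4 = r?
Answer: -12464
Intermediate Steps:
Y(r) = -4*r
f(o, H) = -17 + H
D(G, A) = G - 4*A**2 (D(G, A) = (-4*A)*A + G = -4*A**2 + G = G - 4*A**2)
L(j) = 0
s(p) = p*(57 + p) (s(p) = (p + 0)*(p + 57) = p*(57 + p))
(D(-69, 66) + f(100, 6)) + s(48) = ((-69 - 4*66**2) + (-17 + 6)) + 48*(57 + 48) = ((-69 - 4*4356) - 11) + 48*105 = ((-69 - 17424) - 11) + 5040 = (-17493 - 11) + 5040 = -17504 + 5040 = -12464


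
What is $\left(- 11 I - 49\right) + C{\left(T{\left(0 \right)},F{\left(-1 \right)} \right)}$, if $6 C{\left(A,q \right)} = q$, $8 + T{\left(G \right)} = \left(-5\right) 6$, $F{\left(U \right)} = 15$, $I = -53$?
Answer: $\frac{1073}{2} \approx 536.5$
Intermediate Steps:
$T{\left(G \right)} = -38$ ($T{\left(G \right)} = -8 - 30 = -38$)
$C{\left(A,q \right)} = \frac{q}{6}$
$\left(- 11 I - 49\right) + C{\left(T{\left(0 \right)},F{\left(-1 \right)} \right)} = \left(\left(-11\right) \left(-53\right) - 49\right) + \frac{1}{6} \cdot 15 = \left(583 - 49\right) + \frac{5}{2} = 534 + \frac{5}{2} = \frac{1073}{2}$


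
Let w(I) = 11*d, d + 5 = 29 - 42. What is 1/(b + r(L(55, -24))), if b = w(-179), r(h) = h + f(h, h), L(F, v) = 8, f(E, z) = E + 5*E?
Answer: -1/142 ≈ -0.0070423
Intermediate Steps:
f(E, z) = 6*E
d = -18 (d = -5 + (29 - 42) = -5 - 13 = -18)
w(I) = -198 (w(I) = 11*(-18) = -198)
r(h) = 7*h (r(h) = h + 6*h = 7*h)
b = -198
1/(b + r(L(55, -24))) = 1/(-198 + 7*8) = 1/(-198 + 56) = 1/(-142) = -1/142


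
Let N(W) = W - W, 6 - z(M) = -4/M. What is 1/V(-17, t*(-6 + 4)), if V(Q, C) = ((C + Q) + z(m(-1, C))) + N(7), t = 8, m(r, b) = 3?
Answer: -3/77 ≈ -0.038961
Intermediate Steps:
z(M) = 6 + 4/M (z(M) = 6 - (-4)/M = 6 + 4/M)
N(W) = 0
V(Q, C) = 22/3 + C + Q (V(Q, C) = ((C + Q) + (6 + 4/3)) + 0 = ((C + Q) + 22/3) + 0 = (22/3 + C + Q) + 0 = 22/3 + C + Q)
1/V(-17, t*(-6 + 4)) = 1/(22/3 + 8*(-6 + 4) - 17) = 1/(22/3 + 8*(-2) - 17) = 1/(22/3 - 16 - 17) = 1/(-77/3) = -3/77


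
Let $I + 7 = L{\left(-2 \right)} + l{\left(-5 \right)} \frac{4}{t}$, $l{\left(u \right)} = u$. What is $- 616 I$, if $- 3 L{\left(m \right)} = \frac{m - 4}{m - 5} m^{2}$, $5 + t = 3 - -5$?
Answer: $\frac{27368}{3} \approx 9122.7$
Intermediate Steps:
$t = 3$ ($t = -5 + \left(3 - -5\right) = -5 + \left(3 + 5\right) = -5 + 8 = 3$)
$L{\left(m \right)} = - \frac{m^{2} \left(-4 + m\right)}{3 \left(-5 + m\right)}$ ($L{\left(m \right)} = - \frac{\frac{m - 4}{m - 5} m^{2}}{3} = - \frac{\frac{-4 + m}{-5 + m} m^{2}}{3} = - \frac{m^{2} \frac{1}{-5 + m} \left(-4 + m\right)}{3} = - \frac{m^{2} \left(-4 + m\right)}{3 \left(-5 + m\right)}$)
$I = - \frac{311}{21}$ ($I = -7 - \left(5 \cdot 4 \cdot \frac{1}{3} - \frac{\left(-2\right)^{2} \left(4 - -2\right)}{3 \left(-5 - 2\right)}\right) = -7 - \left(5 \cdot 4 \cdot \frac{1}{3} - \frac{4 \left(4 + 2\right)}{3 \left(-7\right)}\right) = -7 - \left(\frac{20}{3} - \left(- \frac{4}{21}\right) 6\right) = -7 - \frac{164}{21} = - \frac{311}{21} \approx -14.81$)
$- 616 I = \left(-616\right) \left(- \frac{311}{21}\right) = \frac{27368}{3}$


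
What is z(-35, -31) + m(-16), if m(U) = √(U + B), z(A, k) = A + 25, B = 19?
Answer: -10 + √3 ≈ -8.2679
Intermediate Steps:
z(A, k) = 25 + A
m(U) = √(19 + U) (m(U) = √(U + 19) = √(19 + U))
z(-35, -31) + m(-16) = (25 - 35) + √(19 - 16) = -10 + √3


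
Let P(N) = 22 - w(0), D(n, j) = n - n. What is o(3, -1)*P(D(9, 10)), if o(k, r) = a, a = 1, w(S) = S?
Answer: 22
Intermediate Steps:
D(n, j) = 0
P(N) = 22 (P(N) = 22 - 1*0 = 22 + 0 = 22)
o(k, r) = 1
o(3, -1)*P(D(9, 10)) = 1*22 = 22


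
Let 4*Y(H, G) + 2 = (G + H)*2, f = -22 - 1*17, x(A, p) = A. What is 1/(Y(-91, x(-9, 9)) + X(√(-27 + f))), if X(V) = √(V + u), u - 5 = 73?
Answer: -1/(101/2 - √(78 + I*√66)) ≈ -0.024003 - 0.00026466*I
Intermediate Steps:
f = -39 (f = -22 - 17 = -39)
u = 78 (u = 5 + 73 = 78)
Y(H, G) = -½ + G/2 + H/2 (Y(H, G) = -½ + ((G + H)*2)/4 = -½ + (2*G + 2*H)/4 = -½ + (G/2 + H/2) = -½ + G/2 + H/2)
X(V) = √(78 + V) (X(V) = √(V + 78) = √(78 + V))
1/(Y(-91, x(-9, 9)) + X(√(-27 + f))) = 1/((-½ + (½)*(-9) + (½)*(-91)) + √(78 + √(-27 - 39))) = 1/((-½ - 9/2 - 91/2) + √(78 + √(-66))) = 1/(-101/2 + √(78 + I*√66))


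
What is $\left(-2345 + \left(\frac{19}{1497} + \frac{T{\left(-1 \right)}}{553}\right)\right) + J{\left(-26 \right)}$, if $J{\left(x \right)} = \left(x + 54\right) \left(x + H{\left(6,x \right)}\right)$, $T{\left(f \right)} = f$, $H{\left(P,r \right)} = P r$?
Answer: $- \frac{6159955871}{827841} \approx -7441.0$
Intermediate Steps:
$J{\left(x \right)} = 7 x \left(54 + x\right)$ ($J{\left(x \right)} = \left(x + 54\right) \left(x + 6 x\right) = \left(54 + x\right) 7 x = 7 x \left(54 + x\right)$)
$\left(-2345 + \left(\frac{19}{1497} + \frac{T{\left(-1 \right)}}{553}\right)\right) + J{\left(-26 \right)} = \left(-2345 + \left(\frac{19}{1497} - \frac{1}{553}\right)\right) + 7 \left(-26\right) \left(54 - 26\right) = \left(-2345 + \left(19 \cdot \frac{1}{1497} - \frac{1}{553}\right)\right) + 7 \left(-26\right) 28 = \left(-2345 + \left(\frac{19}{1497} - \frac{1}{553}\right)\right) - 5096 = \left(-2345 + \frac{9010}{827841}\right) - 5096 = - \frac{1941278135}{827841} - 5096 = - \frac{6159955871}{827841}$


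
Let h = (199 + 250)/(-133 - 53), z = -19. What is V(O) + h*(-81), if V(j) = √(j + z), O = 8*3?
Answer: 12123/62 + √5 ≈ 197.77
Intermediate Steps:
O = 24
h = -449/186 (h = 449/(-186) = 449*(-1/186) = -449/186 ≈ -2.4140)
V(j) = √(-19 + j) (V(j) = √(j - 19) = √(-19 + j))
V(O) + h*(-81) = √(-19 + 24) - 449/186*(-81) = √5 + 12123/62 = 12123/62 + √5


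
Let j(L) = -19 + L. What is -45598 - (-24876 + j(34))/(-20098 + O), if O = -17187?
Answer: -1700146291/37285 ≈ -45599.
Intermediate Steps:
-45598 - (-24876 + j(34))/(-20098 + O) = -45598 - (-24876 + (-19 + 34))/(-20098 - 17187) = -45598 - (-24876 + 15)/(-37285) = -45598 - (-24861)*(-1)/37285 = -45598 - 1*24861/37285 = -45598 - 24861/37285 = -1700146291/37285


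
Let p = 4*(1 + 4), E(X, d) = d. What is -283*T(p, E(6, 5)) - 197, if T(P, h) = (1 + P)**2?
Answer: -125000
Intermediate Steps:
p = 20 (p = 4*5 = 20)
-283*T(p, E(6, 5)) - 197 = -283*(1 + 20)**2 - 197 = -283*21**2 - 197 = -283*441 - 197 = -124803 - 197 = -125000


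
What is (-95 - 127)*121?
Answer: -26862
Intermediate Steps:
(-95 - 127)*121 = -222*121 = -26862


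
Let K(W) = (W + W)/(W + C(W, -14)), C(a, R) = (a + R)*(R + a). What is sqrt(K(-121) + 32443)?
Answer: 3*sqrt(73842674405)/4526 ≈ 180.12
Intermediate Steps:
C(a, R) = (R + a)**2 (C(a, R) = (R + a)*(R + a) = (R + a)**2)
K(W) = 2*W/(W + (-14 + W)**2) (K(W) = (W + W)/(W + (-14 + W)**2) = (2*W)/(W + (-14 + W)**2) = 2*W/(W + (-14 + W)**2))
sqrt(K(-121) + 32443) = sqrt(2*(-121)/(-121 + (-14 - 121)**2) + 32443) = sqrt(2*(-121)/(-121 + (-135)**2) + 32443) = sqrt(2*(-121)/(-121 + 18225) + 32443) = sqrt(2*(-121)/18104 + 32443) = sqrt(2*(-121)*(1/18104) + 32443) = sqrt(-121/9052 + 32443) = sqrt(293673915/9052) = 3*sqrt(73842674405)/4526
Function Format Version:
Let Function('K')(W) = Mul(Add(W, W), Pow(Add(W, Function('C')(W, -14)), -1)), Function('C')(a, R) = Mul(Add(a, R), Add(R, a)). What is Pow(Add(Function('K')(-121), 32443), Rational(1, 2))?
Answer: Mul(Rational(3, 4526), Pow(73842674405, Rational(1, 2))) ≈ 180.12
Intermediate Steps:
Function('C')(a, R) = Pow(Add(R, a), 2) (Function('C')(a, R) = Mul(Add(R, a), Add(R, a)) = Pow(Add(R, a), 2))
Function('K')(W) = Mul(2, W, Pow(Add(W, Pow(Add(-14, W), 2)), -1)) (Function('K')(W) = Mul(Add(W, W), Pow(Add(W, Pow(Add(-14, W), 2)), -1)) = Mul(Mul(2, W), Pow(Add(W, Pow(Add(-14, W), 2)), -1)) = Mul(2, W, Pow(Add(W, Pow(Add(-14, W), 2)), -1)))
Pow(Add(Function('K')(-121), 32443), Rational(1, 2)) = Pow(Add(Mul(2, -121, Pow(Add(-121, Pow(Add(-14, -121), 2)), -1)), 32443), Rational(1, 2)) = Pow(Add(Mul(2, -121, Pow(Add(-121, Pow(-135, 2)), -1)), 32443), Rational(1, 2)) = Pow(Add(Mul(2, -121, Pow(Add(-121, 18225), -1)), 32443), Rational(1, 2)) = Pow(Add(Mul(2, -121, Pow(18104, -1)), 32443), Rational(1, 2)) = Pow(Add(Mul(2, -121, Rational(1, 18104)), 32443), Rational(1, 2)) = Pow(Add(Rational(-121, 9052), 32443), Rational(1, 2)) = Pow(Rational(293673915, 9052), Rational(1, 2)) = Mul(Rational(3, 4526), Pow(73842674405, Rational(1, 2)))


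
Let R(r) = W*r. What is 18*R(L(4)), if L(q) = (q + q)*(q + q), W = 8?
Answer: 9216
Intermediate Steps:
L(q) = 4*q² (L(q) = (2*q)*(2*q) = 4*q²)
R(r) = 8*r
18*R(L(4)) = 18*(8*(4*4²)) = 18*(8*(4*16)) = 18*(8*64) = 18*512 = 9216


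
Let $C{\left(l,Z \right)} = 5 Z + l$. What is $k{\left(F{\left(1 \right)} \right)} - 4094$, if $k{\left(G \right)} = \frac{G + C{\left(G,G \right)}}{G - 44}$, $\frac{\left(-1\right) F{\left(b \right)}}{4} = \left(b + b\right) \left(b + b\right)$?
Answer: $- \frac{61382}{15} \approx -4092.1$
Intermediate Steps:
$C{\left(l,Z \right)} = l + 5 Z$
$F{\left(b \right)} = - 16 b^{2}$ ($F{\left(b \right)} = - 4 \left(b + b\right) \left(b + b\right) = - 4 \cdot 2 b 2 b = - 4 \cdot 4 b^{2} = - 16 b^{2}$)
$k{\left(G \right)} = \frac{7 G}{-44 + G}$ ($k{\left(G \right)} = \frac{G + \left(G + 5 G\right)}{G - 44} = \frac{G + 6 G}{-44 + G} = \frac{7 G}{-44 + G}$)
$k{\left(F{\left(1 \right)} \right)} - 4094 = \frac{7 \left(- 16 \cdot 1^{2}\right)}{-44 - 16 \cdot 1^{2}} - 4094 = \frac{7 \left(\left(-16\right) 1\right)}{-44 - 16} - 4094 = 7 \left(-16\right) \frac{1}{-44 - 16} - 4094 = 7 \left(-16\right) \frac{1}{-60} - 4094 = 7 \left(-16\right) \left(- \frac{1}{60}\right) - 4094 = \frac{28}{15} - 4094 = - \frac{61382}{15}$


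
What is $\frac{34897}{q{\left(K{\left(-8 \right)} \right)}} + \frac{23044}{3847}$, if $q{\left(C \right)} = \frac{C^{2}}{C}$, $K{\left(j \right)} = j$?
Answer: $- \frac{134064407}{30776} \approx -4356.1$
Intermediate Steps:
$q{\left(C \right)} = C$
$\frac{34897}{q{\left(K{\left(-8 \right)} \right)}} + \frac{23044}{3847} = \frac{34897}{-8} + \frac{23044}{3847} = 34897 \left(- \frac{1}{8}\right) + 23044 \cdot \frac{1}{3847} = - \frac{34897}{8} + \frac{23044}{3847} = - \frac{134064407}{30776}$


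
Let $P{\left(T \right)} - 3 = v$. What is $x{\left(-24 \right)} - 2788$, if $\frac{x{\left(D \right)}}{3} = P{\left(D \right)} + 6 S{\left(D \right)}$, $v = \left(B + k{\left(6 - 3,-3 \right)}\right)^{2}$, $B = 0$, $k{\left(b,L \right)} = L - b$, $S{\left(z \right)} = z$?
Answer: $-3103$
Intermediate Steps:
$v = 36$ ($v = \left(0 - \left(9 - 3\right)\right)^{2} = \left(0 - 6\right)^{2} = \left(-6\right)^{2} = 36$)
$P{\left(T \right)} = 39$ ($P{\left(T \right)} = 3 + 36 = 39$)
$x{\left(D \right)} = 117 + 18 D$ ($x{\left(D \right)} = 3 \left(39 + 6 D\right) = 117 + 18 D$)
$x{\left(-24 \right)} - 2788 = \left(117 + 18 \left(-24\right)\right) - 2788 = \left(117 - 432\right) - 2788 = -315 - 2788 = -3103$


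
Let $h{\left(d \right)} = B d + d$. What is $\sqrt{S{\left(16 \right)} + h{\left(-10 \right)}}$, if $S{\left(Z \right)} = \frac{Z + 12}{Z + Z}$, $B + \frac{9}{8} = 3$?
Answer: $\frac{i \sqrt{446}}{4} \approx 5.2797 i$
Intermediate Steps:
$B = \frac{15}{8}$ ($B = - \frac{9}{8} + 3 = \frac{15}{8} \approx 1.875$)
$S{\left(Z \right)} = \frac{12 + Z}{2 Z}$
$h{\left(d \right)} = \frac{23 d}{8}$ ($h{\left(d \right)} = \frac{15 d}{8} + d = \frac{23 d}{8}$)
$\sqrt{S{\left(16 \right)} + h{\left(-10 \right)}} = \sqrt{\frac{12 + 16}{2 \cdot 16} + \frac{23}{8} \left(-10\right)} = \sqrt{\frac{1}{2} \cdot \frac{1}{16} \cdot 28 - \frac{115}{4}} = \sqrt{\frac{7}{8} - \frac{115}{4}} = \sqrt{- \frac{223}{8}} = \frac{i \sqrt{446}}{4}$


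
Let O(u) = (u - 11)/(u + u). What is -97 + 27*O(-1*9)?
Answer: -67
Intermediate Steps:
O(u) = (-11 + u)/(2*u) (O(u) = (-11 + u)/((2*u)) = (-11 + u)*(1/(2*u)) = (-11 + u)/(2*u))
-97 + 27*O(-1*9) = -97 + 27*((-11 - 1*9)/(2*((-1*9)))) = -97 + 27*((½)*(-11 - 9)/(-9)) = -97 + 27*((½)*(-⅑)*(-20)) = -97 + 27*(10/9) = -97 + 30 = -67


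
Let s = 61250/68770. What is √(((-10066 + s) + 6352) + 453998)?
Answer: √40255919509/299 ≈ 671.03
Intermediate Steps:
s = 6125/6877 (s = 61250*(1/68770) = 6125/6877 ≈ 0.89065)
√(((-10066 + s) + 6352) + 453998) = √(((-10066 + 6125/6877) + 6352) + 453998) = √((-69217757/6877 + 6352) + 453998) = √(-25535053/6877 + 453998) = √(3096609193/6877) = √40255919509/299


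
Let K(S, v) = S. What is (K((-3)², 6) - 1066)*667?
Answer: -705019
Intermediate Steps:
(K((-3)², 6) - 1066)*667 = ((-3)² - 1066)*667 = (9 - 1066)*667 = -1057*667 = -705019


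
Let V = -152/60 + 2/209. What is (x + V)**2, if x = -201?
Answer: 407103974209/9828225 ≈ 41422.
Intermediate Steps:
V = -7912/3135 (V = -152*1/60 + 2*(1/209) = -38/15 + 2/209 = -7912/3135 ≈ -2.5238)
(x + V)**2 = (-201 - 7912/3135)**2 = (-638047/3135)**2 = 407103974209/9828225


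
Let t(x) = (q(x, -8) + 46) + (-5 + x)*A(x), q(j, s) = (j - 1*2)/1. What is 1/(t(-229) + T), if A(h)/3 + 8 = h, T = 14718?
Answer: 1/180907 ≈ 5.5277e-6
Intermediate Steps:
A(h) = -24 + 3*h
q(j, s) = -2 + j (q(j, s) = (j - 2)*1 = (-2 + j)*1 = -2 + j)
t(x) = 44 + x + (-24 + 3*x)*(-5 + x) (t(x) = ((-2 + x) + 46) + (-5 + x)*(-24 + 3*x) = (44 + x) + (-24 + 3*x)*(-5 + x) = 44 + x + (-24 + 3*x)*(-5 + x))
1/(t(-229) + T) = 1/((164 - 38*(-229) + 3*(-229)**2) + 14718) = 1/((164 + 8702 + 3*52441) + 14718) = 1/((164 + 8702 + 157323) + 14718) = 1/(166189 + 14718) = 1/180907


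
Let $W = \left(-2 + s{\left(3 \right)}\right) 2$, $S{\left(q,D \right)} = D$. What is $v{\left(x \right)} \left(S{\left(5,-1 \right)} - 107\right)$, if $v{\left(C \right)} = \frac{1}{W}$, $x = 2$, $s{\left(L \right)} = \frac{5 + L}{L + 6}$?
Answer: $\frac{243}{5} \approx 48.6$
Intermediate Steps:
$s{\left(L \right)} = \frac{5 + L}{6 + L}$
$W = - \frac{20}{9}$ ($W = \left(-2 + \frac{5 + 3}{6 + 3}\right) 2 = \left(-2 + \frac{1}{9} \cdot 8\right) 2 = \left(-2 + \frac{8}{9}\right) 2 = \left(- \frac{10}{9}\right) 2 = - \frac{20}{9} \approx -2.2222$)
$v{\left(C \right)} = - \frac{9}{20}$ ($v{\left(C \right)} = \frac{1}{- \frac{20}{9}} = - \frac{9}{20}$)
$v{\left(x \right)} \left(S{\left(5,-1 \right)} - 107\right) = - \frac{9 \left(-1 - 107\right)}{20} = \left(- \frac{9}{20}\right) \left(-108\right) = \frac{243}{5}$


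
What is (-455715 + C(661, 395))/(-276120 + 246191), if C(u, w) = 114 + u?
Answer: 454940/29929 ≈ 15.201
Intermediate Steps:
(-455715 + C(661, 395))/(-276120 + 246191) = (-455715 + (114 + 661))/(-276120 + 246191) = (-455715 + 775)/(-29929) = -454940*(-1/29929) = 454940/29929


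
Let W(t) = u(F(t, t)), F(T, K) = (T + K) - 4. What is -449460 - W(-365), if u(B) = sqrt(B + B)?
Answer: -449460 - 2*I*sqrt(367) ≈ -4.4946e+5 - 38.315*I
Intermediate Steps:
F(T, K) = -4 + K + T (F(T, K) = (K + T) - 4 = -4 + K + T)
u(B) = sqrt(2)*sqrt(B) (u(B) = sqrt(2*B) = sqrt(2)*sqrt(B))
W(t) = sqrt(2)*sqrt(-4 + 2*t) (W(t) = sqrt(2)*sqrt(-4 + t + t) = sqrt(2)*sqrt(-4 + 2*t))
-449460 - W(-365) = -449460 - 2*sqrt(-2 - 365) = -449460 - 2*sqrt(-367) = -449460 - 2*I*sqrt(367)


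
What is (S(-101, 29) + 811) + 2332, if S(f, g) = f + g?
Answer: 3071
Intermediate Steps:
(S(-101, 29) + 811) + 2332 = ((-101 + 29) + 811) + 2332 = (-72 + 811) + 2332 = 739 + 2332 = 3071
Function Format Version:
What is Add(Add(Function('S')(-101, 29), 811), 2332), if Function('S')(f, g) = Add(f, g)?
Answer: 3071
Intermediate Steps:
Add(Add(Function('S')(-101, 29), 811), 2332) = Add(Add(Add(-101, 29), 811), 2332) = Add(Add(-72, 811), 2332) = Add(739, 2332) = 3071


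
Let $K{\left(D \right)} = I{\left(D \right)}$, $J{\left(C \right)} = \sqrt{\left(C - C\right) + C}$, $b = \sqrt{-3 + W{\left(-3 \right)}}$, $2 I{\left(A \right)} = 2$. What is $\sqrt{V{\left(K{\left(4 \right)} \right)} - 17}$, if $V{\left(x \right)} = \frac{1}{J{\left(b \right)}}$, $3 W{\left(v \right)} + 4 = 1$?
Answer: $\frac{\sqrt{-66 - 2 i}}{2} \approx 0.061539 - 4.0625 i$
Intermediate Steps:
$W{\left(v \right)} = -1$ ($W{\left(v \right)} = - \frac{4}{3} + \frac{1}{3} \cdot 1 = - \frac{4}{3} + \frac{1}{3} = -1$)
$I{\left(A \right)} = 1$ ($I{\left(A \right)} = \frac{1}{2} \cdot 2 = 1$)
$b = 2 i$ ($b = \sqrt{-3 - 1} = \sqrt{-4} = 2 i \approx 2.0 i$)
$J{\left(C \right)} = \sqrt{C}$ ($J{\left(C \right)} = \sqrt{0 + C} = \sqrt{C}$)
$K{\left(D \right)} = 1$
$V{\left(x \right)} = \frac{1 - i}{2}$ ($V{\left(x \right)} = \frac{1}{\sqrt{2 i}} = \frac{1}{1 + i} = \frac{1 - i}{2}$)
$\sqrt{V{\left(K{\left(4 \right)} \right)} - 17} = \sqrt{\left(\frac{1}{2} - \frac{i}{2}\right) - 17} = \sqrt{- \frac{33}{2} - \frac{i}{2}}$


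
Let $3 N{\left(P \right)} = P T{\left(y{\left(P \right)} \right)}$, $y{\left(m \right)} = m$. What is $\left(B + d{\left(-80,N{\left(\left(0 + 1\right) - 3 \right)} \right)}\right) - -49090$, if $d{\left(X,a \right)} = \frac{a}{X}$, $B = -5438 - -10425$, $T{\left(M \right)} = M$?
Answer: $\frac{3244619}{60} \approx 54077.0$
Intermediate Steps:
$B = 4987$ ($B = -5438 + 10425 = 4987$)
$N{\left(P \right)} = \frac{P^{2}}{3}$ ($N{\left(P \right)} = \frac{P P}{3} = \frac{P^{2}}{3}$)
$\left(B + d{\left(-80,N{\left(\left(0 + 1\right) - 3 \right)} \right)}\right) - -49090 = \left(4987 + \frac{\frac{1}{3} \left(\left(0 + 1\right) - 3\right)^{2}}{-80}\right) - -49090 = \left(4987 + \frac{\left(1 - 3\right)^{2}}{3} \left(- \frac{1}{80}\right)\right) + 49090 = \left(4987 + \frac{\left(-2\right)^{2}}{3} \left(- \frac{1}{80}\right)\right) + 49090 = \left(4987 + \frac{1}{3} \cdot 4 \left(- \frac{1}{80}\right)\right) + 49090 = \left(4987 + \frac{4}{3} \left(- \frac{1}{80}\right)\right) + 49090 = \left(4987 - \frac{1}{60}\right) + 49090 = \frac{299219}{60} + 49090 = \frac{3244619}{60}$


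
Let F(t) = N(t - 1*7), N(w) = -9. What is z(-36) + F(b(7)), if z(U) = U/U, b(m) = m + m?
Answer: -8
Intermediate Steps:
b(m) = 2*m
F(t) = -9
z(U) = 1
z(-36) + F(b(7)) = 1 - 9 = -8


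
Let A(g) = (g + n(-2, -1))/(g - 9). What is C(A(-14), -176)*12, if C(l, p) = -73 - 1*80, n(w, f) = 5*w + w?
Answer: -1836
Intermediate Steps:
n(w, f) = 6*w
A(g) = (-12 + g)/(-9 + g) (A(g) = (g + 6*(-2))/(g - 9) = (g - 12)/(-9 + g) = (-12 + g)/(-9 + g))
C(l, p) = -153 (C(l, p) = -73 - 80 = -153)
C(A(-14), -176)*12 = -153*12 = -1836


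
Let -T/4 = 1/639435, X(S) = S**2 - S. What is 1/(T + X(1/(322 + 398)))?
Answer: -22098873600/30788491 ≈ -717.76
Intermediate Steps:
T = -4/639435 ≈ -6.2555e-6
1/(T + X(1/(322 + 398))) = 1/(-4/639435 + (-1 + 1/(322 + 398))/(322 + 398)) = 1/(-4/639435 + (-1 + 1/720)/720) = 1/(-4/639435 + (1/720)*(-719/720)) = 1/(-4/639435 - 719/518400) = 1/(-30788491/22098873600) = -22098873600/30788491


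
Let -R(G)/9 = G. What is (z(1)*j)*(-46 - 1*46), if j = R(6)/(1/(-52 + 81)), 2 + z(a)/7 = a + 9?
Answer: 8068032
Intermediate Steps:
z(a) = 49 + 7*a (z(a) = -14 + 7*(a + 9) = -14 + 7*(9 + a) = -14 + (63 + 7*a) = 49 + 7*a)
R(G) = -9*G
j = -1566 (j = (-9*6)/(1/(-52 + 81)) = -54/(1/29) = -54/1/29 = -54*29 = -1566)
(z(1)*j)*(-46 - 1*46) = ((49 + 7*1)*(-1566))*(-46 - 1*46) = ((49 + 7)*(-1566))*(-46 - 46) = (56*(-1566))*(-92) = -87696*(-92) = 8068032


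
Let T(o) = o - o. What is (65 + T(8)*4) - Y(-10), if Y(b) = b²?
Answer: -35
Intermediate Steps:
T(o) = 0
(65 + T(8)*4) - Y(-10) = (65 + 0*4) - 1*(-10)² = (65 + 0) - 1*100 = 65 - 100 = -35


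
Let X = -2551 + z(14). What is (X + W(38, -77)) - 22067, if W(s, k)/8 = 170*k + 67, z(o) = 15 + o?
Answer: -128773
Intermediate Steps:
X = -2522 (X = -2551 + (15 + 14) = -2551 + 29 = -2522)
W(s, k) = 536 + 1360*k (W(s, k) = 8*(170*k + 67) = 8*(67 + 170*k) = 536 + 1360*k)
(X + W(38, -77)) - 22067 = (-2522 + (536 + 1360*(-77))) - 22067 = (-2522 + (536 - 104720)) - 22067 = (-2522 - 104184) - 22067 = -106706 - 22067 = -128773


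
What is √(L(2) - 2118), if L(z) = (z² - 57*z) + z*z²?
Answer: 2*I*√555 ≈ 47.117*I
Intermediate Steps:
L(z) = z² + z³ - 57*z (L(z) = (z² - 57*z) + z³ = z² + z³ - 57*z)
√(L(2) - 2118) = √(2*(-57 + 2 + 2²) - 2118) = √(2*(-57 + 2 + 4) - 2118) = √(2*(-51) - 2118) = √(-102 - 2118) = √(-2220) = 2*I*√555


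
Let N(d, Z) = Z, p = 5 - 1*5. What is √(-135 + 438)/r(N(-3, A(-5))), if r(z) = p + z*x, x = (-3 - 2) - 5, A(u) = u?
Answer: √303/50 ≈ 0.34814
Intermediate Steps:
p = 0 (p = 5 - 5 = 0)
x = -10 (x = -5 - 5 = -10)
r(z) = -10*z (r(z) = 0 + z*(-10) = 0 - 10*z = -10*z)
√(-135 + 438)/r(N(-3, A(-5))) = √(-135 + 438)/((-10*(-5))) = √303/50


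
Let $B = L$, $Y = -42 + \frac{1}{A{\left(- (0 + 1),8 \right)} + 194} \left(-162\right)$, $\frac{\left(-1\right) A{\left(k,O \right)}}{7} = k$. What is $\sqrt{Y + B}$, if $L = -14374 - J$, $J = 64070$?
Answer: $\frac{2 i \sqrt{88081818}}{67} \approx 280.15 i$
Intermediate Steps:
$A{\left(k,O \right)} = - 7 k$
$L = -78444$ ($L = -14374 - 64070 = -78444$)
$Y = - \frac{2868}{67}$ ($Y = -42 + \frac{1}{- 7 \left(- (0 + 1)\right) + 194} \left(-162\right) = -42 + \frac{1}{- 7 \left(\left(-1\right) 1\right) + 194} \left(-162\right) = -42 + \frac{1}{\left(-7\right) \left(-1\right) + 194} \left(-162\right) = -42 + \frac{1}{7 + 194} \left(-162\right) = -42 + \frac{1}{201} \left(-162\right) = -42 - \frac{54}{67} = - \frac{2868}{67} \approx -42.806$)
$B = -78444$
$\sqrt{Y + B} = \sqrt{- \frac{2868}{67} - 78444} = \sqrt{- \frac{5258616}{67}} = \frac{2 i \sqrt{88081818}}{67}$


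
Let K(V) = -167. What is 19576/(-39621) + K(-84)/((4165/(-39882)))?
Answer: 15517998502/9707145 ≈ 1598.6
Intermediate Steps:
19576/(-39621) + K(-84)/((4165/(-39882))) = 19576/(-39621) - 167/(4165/(-39882)) = 19576*(-1/39621) - 167/(4165*(-1/39882)) = -19576/39621 - 167/(-245/2346) = -19576/39621 - 167*(-2346/245) = -19576/39621 + 391782/245 = 15517998502/9707145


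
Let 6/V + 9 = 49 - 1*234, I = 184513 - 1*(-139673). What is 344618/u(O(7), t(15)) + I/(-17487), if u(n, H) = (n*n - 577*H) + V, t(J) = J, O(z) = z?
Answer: -285060033904/4865961765 ≈ -58.582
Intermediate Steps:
I = 324186 (I = 184513 + 139673 = 324186)
V = -3/97 (V = 6/(-9 + (49 - 1*234)) = 6/(-9 + (49 - 234)) = 6/(-9 - 185) = 6/(-194) = 6*(-1/194) = -3/97 ≈ -0.030928)
u(n, H) = -3/97 + n² - 577*H (u(n, H) = (n*n - 577*H) - 3/97 = (n² - 577*H) - 3/97 = -3/97 + n² - 577*H)
344618/u(O(7), t(15)) + I/(-17487) = 344618/(-3/97 + 7² - 577*15) + 324186/(-17487) = 344618/(-3/97 + 49 - 8655) + 324186*(-1/17487) = 344618/(-834785/97) - 108062/5829 = 344618*(-97/834785) - 108062/5829 = -33427946/834785 - 108062/5829 = -285060033904/4865961765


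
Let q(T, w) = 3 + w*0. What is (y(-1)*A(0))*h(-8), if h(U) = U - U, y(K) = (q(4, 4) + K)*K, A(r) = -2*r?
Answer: 0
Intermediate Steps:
q(T, w) = 3 (q(T, w) = 3 + 0 = 3)
y(K) = K*(3 + K) (y(K) = (3 + K)*K = K*(3 + K))
h(U) = 0
(y(-1)*A(0))*h(-8) = ((-(3 - 1))*(-2*0))*0 = (-1*2*0)*0 = -2*0*0 = 0*0 = 0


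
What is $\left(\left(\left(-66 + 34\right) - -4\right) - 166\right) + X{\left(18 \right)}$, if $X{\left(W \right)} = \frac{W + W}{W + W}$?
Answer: $-193$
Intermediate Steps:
$X{\left(W \right)} = 1$ ($X{\left(W \right)} = \frac{2 W}{2 W} = 2 W \frac{1}{2 W} = 1$)
$\left(\left(\left(-66 + 34\right) - -4\right) - 166\right) + X{\left(18 \right)} = \left(\left(\left(-66 + 34\right) - -4\right) - 166\right) + 1 = \left(\left(-32 + \left(-13 + 17\right)\right) - 166\right) + 1 = \left(\left(-32 + 4\right) - 166\right) + 1 = \left(-28 - 166\right) + 1 = -194 + 1 = -193$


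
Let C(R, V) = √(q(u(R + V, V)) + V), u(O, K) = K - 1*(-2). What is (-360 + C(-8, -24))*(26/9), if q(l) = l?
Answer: -1040 + 26*I*√46/9 ≈ -1040.0 + 19.593*I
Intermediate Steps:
u(O, K) = 2 + K (u(O, K) = K + 2 = 2 + K)
C(R, V) = √(2 + 2*V) (C(R, V) = √((2 + V) + V) = √(2 + 2*V))
(-360 + C(-8, -24))*(26/9) = (-360 + √(2 + 2*(-24)))*(26/9) = (-360 + √(2 - 48))*(26*(⅑)) = (-360 + √(-46))*(26/9) = (-360 + I*√46)*(26/9) = -1040 + 26*I*√46/9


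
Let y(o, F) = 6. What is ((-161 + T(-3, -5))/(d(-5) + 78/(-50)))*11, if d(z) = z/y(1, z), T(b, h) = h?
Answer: 273900/359 ≈ 762.95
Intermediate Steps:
d(z) = z/6
((-161 + T(-3, -5))/(d(-5) + 78/(-50)))*11 = ((-161 - 5)/((⅙)*(-5) + 78/(-50)))*11 = -166/(-⅚ + 78*(-1/50))*11 = -166/(-⅚ - 39/25)*11 = -166/(-359/150)*11 = -166*(-150/359)*11 = (24900/359)*11 = 273900/359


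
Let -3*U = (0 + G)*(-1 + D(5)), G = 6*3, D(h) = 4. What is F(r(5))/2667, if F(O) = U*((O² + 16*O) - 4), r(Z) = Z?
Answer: -606/889 ≈ -0.68166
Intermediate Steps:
G = 18
U = -18 (U = -(0 + 18)*(-1 + 4)/3 = -6*3 = -⅓*54 = -18)
F(O) = 72 - 288*O - 18*O² (F(O) = -18*((O² + 16*O) - 4) = -18*(-4 + O² + 16*O) = 72 - 288*O - 18*O²)
F(r(5))/2667 = (72 - 288*5 - 18*5²)/2667 = (72 - 1440 - 18*25)*(1/2667) = (72 - 1440 - 450)*(1/2667) = -1818*1/2667 = -606/889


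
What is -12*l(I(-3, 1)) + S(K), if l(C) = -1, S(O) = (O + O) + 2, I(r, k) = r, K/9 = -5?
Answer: -76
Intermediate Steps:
K = -45 (K = 9*(-5) = -45)
S(O) = 2 + 2*O (S(O) = 2*O + 2 = 2 + 2*O)
-12*l(I(-3, 1)) + S(K) = -12*(-1) + (2 + 2*(-45)) = 12 + (2 - 90) = 12 - 88 = -76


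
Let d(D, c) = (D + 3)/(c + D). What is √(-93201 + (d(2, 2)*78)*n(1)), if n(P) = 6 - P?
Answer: 3*I*√41206/2 ≈ 304.49*I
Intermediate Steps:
d(D, c) = (3 + D)/(D + c)
√(-93201 + (d(2, 2)*78)*n(1)) = √(-93201 + (((3 + 2)/(2 + 2))*78)*(6 - 1*1)) = √(-93201 + ((5/4)*78)*(6 - 1)) = √(-93201 + (((¼)*5)*78)*5) = √(-93201 + ((5/4)*78)*5) = √(-93201 + (195/2)*5) = √(-93201 + 975/2) = √(-185427/2) = 3*I*√41206/2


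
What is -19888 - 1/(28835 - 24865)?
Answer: -78955361/3970 ≈ -19888.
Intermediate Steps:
-19888 - 1/(28835 - 24865) = -19888 - 1/3970 = -78955361/3970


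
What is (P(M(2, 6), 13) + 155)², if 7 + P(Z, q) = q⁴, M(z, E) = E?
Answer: 824206681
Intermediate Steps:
P(Z, q) = -7 + q⁴
(P(M(2, 6), 13) + 155)² = ((-7 + 13⁴) + 155)² = ((-7 + 28561) + 155)² = (28554 + 155)² = 28709² = 824206681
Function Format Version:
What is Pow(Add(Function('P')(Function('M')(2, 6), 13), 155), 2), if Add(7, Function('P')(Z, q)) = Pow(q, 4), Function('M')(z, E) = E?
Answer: 824206681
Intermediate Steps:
Function('P')(Z, q) = Add(-7, Pow(q, 4))
Pow(Add(Function('P')(Function('M')(2, 6), 13), 155), 2) = Pow(Add(Add(-7, Pow(13, 4)), 155), 2) = Pow(Add(Add(-7, 28561), 155), 2) = Pow(Add(28554, 155), 2) = Pow(28709, 2) = 824206681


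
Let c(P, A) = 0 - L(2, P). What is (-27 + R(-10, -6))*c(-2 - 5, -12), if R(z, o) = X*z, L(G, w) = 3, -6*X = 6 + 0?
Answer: 51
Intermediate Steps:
X = -1 (X = -(6 + 0)/6 = -⅙*6 = -1)
R(z, o) = -z
c(P, A) = -3 (c(P, A) = 0 - 1*3 = 0 - 3 = -3)
(-27 + R(-10, -6))*c(-2 - 5, -12) = (-27 - 1*(-10))*(-3) = (-27 + 10)*(-3) = -17*(-3) = 51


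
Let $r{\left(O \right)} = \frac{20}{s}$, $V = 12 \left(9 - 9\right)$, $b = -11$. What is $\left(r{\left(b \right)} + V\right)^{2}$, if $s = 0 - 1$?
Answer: $400$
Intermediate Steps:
$V = 0$ ($V = 12 \cdot 0 = 0$)
$s = -1$ ($s = 0 - 1 = -1$)
$r{\left(O \right)} = -20$ ($r{\left(O \right)} = \frac{20}{-1} = 20 \left(-1\right) = -20$)
$\left(r{\left(b \right)} + V\right)^{2} = \left(-20 + 0\right)^{2} = \left(-20\right)^{2} = 400$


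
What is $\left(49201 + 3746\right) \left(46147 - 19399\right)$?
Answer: $1416226356$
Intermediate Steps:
$\left(49201 + 3746\right) \left(46147 - 19399\right) = 52947 \cdot 26748 = 1416226356$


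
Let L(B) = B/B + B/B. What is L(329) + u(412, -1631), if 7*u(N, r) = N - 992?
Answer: -566/7 ≈ -80.857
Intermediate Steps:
L(B) = 2 (L(B) = 1 + 1 = 2)
u(N, r) = -992/7 + N/7 (u(N, r) = (N - 992)/7 = (-992 + N)/7 = -992/7 + N/7)
L(329) + u(412, -1631) = 2 + (-992/7 + (⅐)*412) = 2 + (-992/7 + 412/7) = 2 - 580/7 = -566/7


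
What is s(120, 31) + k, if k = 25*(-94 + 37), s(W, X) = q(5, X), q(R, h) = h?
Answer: -1394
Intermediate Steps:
s(W, X) = X
k = -1425 (k = 25*(-57) = -1425)
s(120, 31) + k = 31 - 1425 = -1394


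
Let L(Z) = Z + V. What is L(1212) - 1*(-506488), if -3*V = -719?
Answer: 1523819/3 ≈ 5.0794e+5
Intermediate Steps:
V = 719/3 (V = -1/3*(-719) = 719/3 ≈ 239.67)
L(Z) = 719/3 + Z (L(Z) = Z + 719/3 = 719/3 + Z)
L(1212) - 1*(-506488) = (719/3 + 1212) - 1*(-506488) = 4355/3 + 506488 = 1523819/3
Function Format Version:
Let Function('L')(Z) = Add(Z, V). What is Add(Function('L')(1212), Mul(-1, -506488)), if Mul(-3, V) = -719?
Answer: Rational(1523819, 3) ≈ 5.0794e+5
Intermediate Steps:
V = Rational(719, 3) (V = Mul(Rational(-1, 3), -719) = Rational(719, 3) ≈ 239.67)
Function('L')(Z) = Add(Rational(719, 3), Z) (Function('L')(Z) = Add(Z, Rational(719, 3)) = Add(Rational(719, 3), Z))
Add(Function('L')(1212), Mul(-1, -506488)) = Add(Add(Rational(719, 3), 1212), Mul(-1, -506488)) = Add(Rational(4355, 3), 506488) = Rational(1523819, 3)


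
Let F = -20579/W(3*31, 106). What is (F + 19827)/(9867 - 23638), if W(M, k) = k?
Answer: -2081083/1459726 ≈ -1.4257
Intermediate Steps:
F = -20579/106 ≈ -194.14
(F + 19827)/(9867 - 23638) = (-20579/106 + 19827)/(9867 - 23638) = (2081083/106)/(-13771) = (2081083/106)*(-1/13771) = -2081083/1459726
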